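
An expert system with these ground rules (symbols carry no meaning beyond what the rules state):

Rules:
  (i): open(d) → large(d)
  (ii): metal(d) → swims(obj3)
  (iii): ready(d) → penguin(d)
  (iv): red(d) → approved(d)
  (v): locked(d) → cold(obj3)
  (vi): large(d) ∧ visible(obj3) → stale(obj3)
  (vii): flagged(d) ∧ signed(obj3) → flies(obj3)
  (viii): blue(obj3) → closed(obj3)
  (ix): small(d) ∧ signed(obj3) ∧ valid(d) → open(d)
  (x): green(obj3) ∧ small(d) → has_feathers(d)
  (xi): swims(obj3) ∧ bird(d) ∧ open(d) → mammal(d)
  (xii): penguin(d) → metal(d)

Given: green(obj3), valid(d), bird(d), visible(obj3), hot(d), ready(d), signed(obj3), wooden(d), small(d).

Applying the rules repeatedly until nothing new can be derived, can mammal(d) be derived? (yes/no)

Round 1 fires (iii), (ix), (x), giving penguin(d), open(d), has_feathers(d).
Round 2 fires (i), (xii), giving large(d), metal(d).
Round 3 fires (ii), (vi), giving swims(obj3), stale(obj3).
Round 4 fires (xi), giving mammal(d).
mammal(d) appears in round 4, so it is derivable.

yes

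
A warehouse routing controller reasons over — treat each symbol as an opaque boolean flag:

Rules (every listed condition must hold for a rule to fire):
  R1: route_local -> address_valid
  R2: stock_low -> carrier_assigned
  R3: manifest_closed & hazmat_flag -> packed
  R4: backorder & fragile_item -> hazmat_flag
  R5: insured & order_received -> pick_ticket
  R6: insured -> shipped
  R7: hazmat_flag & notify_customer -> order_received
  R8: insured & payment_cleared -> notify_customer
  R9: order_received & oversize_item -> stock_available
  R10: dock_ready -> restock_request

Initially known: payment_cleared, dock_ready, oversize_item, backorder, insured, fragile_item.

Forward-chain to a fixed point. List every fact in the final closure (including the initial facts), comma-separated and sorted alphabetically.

backorder, dock_ready, fragile_item, hazmat_flag, insured, notify_customer, order_received, oversize_item, payment_cleared, pick_ticket, restock_request, shipped, stock_available

Round 1: R4 [backorder & fragile_item -> hazmat_flag]; R6 [insured -> shipped]; R8 [insured & payment_cleared -> notify_customer]; R10 [dock_ready -> restock_request]. Adds hazmat_flag, shipped, notify_customer, restock_request.
Round 2: R7 [hazmat_flag & notify_customer -> order_received]. Adds order_received.
Round 3: R5 [insured & order_received -> pick_ticket]; R9 [order_received & oversize_item -> stock_available]. Adds pick_ticket, stock_available.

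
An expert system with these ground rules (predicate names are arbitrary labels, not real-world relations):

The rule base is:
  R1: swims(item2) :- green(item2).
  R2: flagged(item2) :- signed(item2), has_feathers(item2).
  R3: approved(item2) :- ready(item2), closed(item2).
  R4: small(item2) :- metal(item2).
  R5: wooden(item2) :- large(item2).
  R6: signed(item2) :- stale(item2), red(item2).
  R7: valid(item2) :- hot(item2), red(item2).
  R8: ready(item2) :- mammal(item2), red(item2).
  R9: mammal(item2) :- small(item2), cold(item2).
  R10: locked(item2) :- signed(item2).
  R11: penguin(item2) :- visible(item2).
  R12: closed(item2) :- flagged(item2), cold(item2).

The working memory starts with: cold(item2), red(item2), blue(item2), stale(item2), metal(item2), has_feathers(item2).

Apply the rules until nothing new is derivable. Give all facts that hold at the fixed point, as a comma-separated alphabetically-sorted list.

approved(item2), blue(item2), closed(item2), cold(item2), flagged(item2), has_feathers(item2), locked(item2), mammal(item2), metal(item2), ready(item2), red(item2), signed(item2), small(item2), stale(item2)

Round 1: R4 [small(item2) :- metal(item2).]; R6 [signed(item2) :- stale(item2), red(item2).]. New: small(item2), signed(item2).
Round 2: R2 [flagged(item2) :- signed(item2), has_feathers(item2).]; R9 [mammal(item2) :- small(item2), cold(item2).]; R10 [locked(item2) :- signed(item2).]. New: flagged(item2), mammal(item2), locked(item2).
Round 3: R8 [ready(item2) :- mammal(item2), red(item2).]; R12 [closed(item2) :- flagged(item2), cold(item2).]. New: ready(item2), closed(item2).
Round 4: R3 [approved(item2) :- ready(item2), closed(item2).]. New: approved(item2).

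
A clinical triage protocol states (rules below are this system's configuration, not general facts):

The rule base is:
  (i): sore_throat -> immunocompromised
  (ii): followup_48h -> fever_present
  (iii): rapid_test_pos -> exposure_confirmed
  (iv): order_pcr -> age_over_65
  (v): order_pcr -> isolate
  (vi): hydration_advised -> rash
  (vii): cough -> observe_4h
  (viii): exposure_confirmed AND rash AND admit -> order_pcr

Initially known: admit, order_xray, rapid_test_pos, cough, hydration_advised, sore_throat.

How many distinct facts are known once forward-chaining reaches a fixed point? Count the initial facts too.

13

Round 1 fires (i), (iii), (vi), (vii), giving immunocompromised, exposure_confirmed, rash, observe_4h.
Round 2 fires (viii), giving order_pcr.
Round 3 fires (iv), (v), giving age_over_65, isolate.
Closure: {admit, age_over_65, cough, exposure_confirmed, hydration_advised, immunocompromised, isolate, observe_4h, order_pcr, order_xray, rapid_test_pos, rash, sore_throat} — 13 facts.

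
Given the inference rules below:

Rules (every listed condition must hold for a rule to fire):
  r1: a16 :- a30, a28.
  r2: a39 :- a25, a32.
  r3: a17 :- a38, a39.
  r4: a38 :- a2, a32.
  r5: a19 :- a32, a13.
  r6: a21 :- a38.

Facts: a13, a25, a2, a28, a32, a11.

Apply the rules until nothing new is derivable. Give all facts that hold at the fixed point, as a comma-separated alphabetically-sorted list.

a11, a13, a17, a19, a2, a21, a25, a28, a32, a38, a39

[1] r2 [a39 :- a25, a32.]; r4 [a38 :- a2, a32.]; r5 [a19 :- a32, a13.]. ⇒ new: a39, a38, a19.
[2] r3 [a17 :- a38, a39.]; r6 [a21 :- a38.]. ⇒ new: a17, a21.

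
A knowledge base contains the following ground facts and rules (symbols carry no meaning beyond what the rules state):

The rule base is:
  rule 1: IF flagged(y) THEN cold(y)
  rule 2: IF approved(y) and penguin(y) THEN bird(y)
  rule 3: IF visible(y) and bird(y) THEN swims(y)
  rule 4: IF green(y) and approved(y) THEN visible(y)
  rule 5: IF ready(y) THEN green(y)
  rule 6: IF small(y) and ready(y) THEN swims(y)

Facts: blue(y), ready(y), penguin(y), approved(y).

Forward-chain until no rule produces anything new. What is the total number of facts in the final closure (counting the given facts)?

8

Round 1: rule 2 [IF approved(y) and penguin(y) THEN bird(y)]; rule 5 [IF ready(y) THEN green(y)]. Adds bird(y), green(y).
Round 2: rule 4 [IF green(y) and approved(y) THEN visible(y)]. Adds visible(y).
Round 3: rule 3 [IF visible(y) and bird(y) THEN swims(y)]. Adds swims(y).
Closure: {approved(y), bird(y), blue(y), green(y), penguin(y), ready(y), swims(y), visible(y)} — 8 facts.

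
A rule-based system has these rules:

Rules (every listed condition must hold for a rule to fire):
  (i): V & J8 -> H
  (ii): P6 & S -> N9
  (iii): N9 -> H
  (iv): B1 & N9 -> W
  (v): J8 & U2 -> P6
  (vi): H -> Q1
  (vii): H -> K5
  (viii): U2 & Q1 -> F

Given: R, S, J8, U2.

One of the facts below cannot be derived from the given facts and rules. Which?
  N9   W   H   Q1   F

Round 1: (v) [J8 & U2 -> P6]. Adds P6.
Round 2: (ii) [P6 & S -> N9]. Adds N9.
Round 3: (iii) [N9 -> H]. Adds H.
Round 4: (vi) [H -> Q1]; (vii) [H -> K5]. Adds Q1, K5.
Round 5: (viii) [U2 & Q1 -> F]. Adds F.
Derived: Q1 (round 4), H (round 3), F (round 5), N9 (round 2). W never appears in any round.

W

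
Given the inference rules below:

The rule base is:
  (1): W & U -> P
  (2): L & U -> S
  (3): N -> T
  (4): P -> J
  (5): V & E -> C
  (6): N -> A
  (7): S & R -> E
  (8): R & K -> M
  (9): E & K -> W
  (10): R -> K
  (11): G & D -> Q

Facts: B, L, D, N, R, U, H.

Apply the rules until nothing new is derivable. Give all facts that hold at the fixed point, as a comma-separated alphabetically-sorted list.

Round 1: (2) [L & U -> S]; (3) [N -> T]; (6) [N -> A]; (10) [R -> K]. New: S, T, A, K.
Round 2: (7) [S & R -> E]; (8) [R & K -> M]. New: E, M.
Round 3: (9) [E & K -> W]. New: W.
Round 4: (1) [W & U -> P]. New: P.
Round 5: (4) [P -> J]. New: J.

A, B, D, E, H, J, K, L, M, N, P, R, S, T, U, W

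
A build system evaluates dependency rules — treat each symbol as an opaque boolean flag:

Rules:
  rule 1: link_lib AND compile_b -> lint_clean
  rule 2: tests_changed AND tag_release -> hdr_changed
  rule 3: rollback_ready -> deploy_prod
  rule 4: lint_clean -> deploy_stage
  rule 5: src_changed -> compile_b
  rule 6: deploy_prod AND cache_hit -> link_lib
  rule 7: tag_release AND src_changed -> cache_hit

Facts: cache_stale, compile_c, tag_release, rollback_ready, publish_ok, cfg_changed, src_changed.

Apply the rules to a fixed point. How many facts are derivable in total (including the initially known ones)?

13

Round 1 fires rule 3, rule 5, rule 7, giving deploy_prod, compile_b, cache_hit.
Round 2 fires rule 6, giving link_lib.
Round 3 fires rule 1, giving lint_clean.
Round 4 fires rule 4, giving deploy_stage.
Closure: {cache_hit, cache_stale, cfg_changed, compile_b, compile_c, deploy_prod, deploy_stage, link_lib, lint_clean, publish_ok, rollback_ready, src_changed, tag_release} — 13 facts.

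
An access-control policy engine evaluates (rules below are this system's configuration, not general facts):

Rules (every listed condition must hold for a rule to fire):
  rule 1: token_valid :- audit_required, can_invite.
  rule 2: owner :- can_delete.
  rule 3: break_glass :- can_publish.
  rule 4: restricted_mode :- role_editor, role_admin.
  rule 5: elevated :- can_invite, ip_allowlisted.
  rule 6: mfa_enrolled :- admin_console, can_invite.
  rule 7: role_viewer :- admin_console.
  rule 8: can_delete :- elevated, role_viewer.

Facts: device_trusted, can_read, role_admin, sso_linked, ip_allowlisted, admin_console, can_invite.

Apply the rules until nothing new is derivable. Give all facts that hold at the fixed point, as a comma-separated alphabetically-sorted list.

[1] rule 5 [elevated :- can_invite, ip_allowlisted.]; rule 6 [mfa_enrolled :- admin_console, can_invite.]; rule 7 [role_viewer :- admin_console.]. ⇒ new: elevated, mfa_enrolled, role_viewer.
[2] rule 8 [can_delete :- elevated, role_viewer.]. ⇒ new: can_delete.
[3] rule 2 [owner :- can_delete.]. ⇒ new: owner.

admin_console, can_delete, can_invite, can_read, device_trusted, elevated, ip_allowlisted, mfa_enrolled, owner, role_admin, role_viewer, sso_linked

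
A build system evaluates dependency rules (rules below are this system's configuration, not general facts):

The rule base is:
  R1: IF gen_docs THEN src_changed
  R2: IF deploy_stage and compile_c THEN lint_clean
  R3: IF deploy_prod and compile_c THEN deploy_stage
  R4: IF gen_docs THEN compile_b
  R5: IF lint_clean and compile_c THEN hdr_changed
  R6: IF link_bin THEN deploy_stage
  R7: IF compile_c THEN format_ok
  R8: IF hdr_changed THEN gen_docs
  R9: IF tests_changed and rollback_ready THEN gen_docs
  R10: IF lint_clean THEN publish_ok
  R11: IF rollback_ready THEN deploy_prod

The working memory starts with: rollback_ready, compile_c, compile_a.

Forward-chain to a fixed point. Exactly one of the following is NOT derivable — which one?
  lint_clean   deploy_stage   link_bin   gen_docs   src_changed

link_bin

[1] R7 [IF compile_c THEN format_ok]; R11 [IF rollback_ready THEN deploy_prod]. ⇒ new: format_ok, deploy_prod.
[2] R3 [IF deploy_prod and compile_c THEN deploy_stage]. ⇒ new: deploy_stage.
[3] R2 [IF deploy_stage and compile_c THEN lint_clean]. ⇒ new: lint_clean.
[4] R5 [IF lint_clean and compile_c THEN hdr_changed]; R10 [IF lint_clean THEN publish_ok]. ⇒ new: hdr_changed, publish_ok.
[5] R8 [IF hdr_changed THEN gen_docs]. ⇒ new: gen_docs.
[6] R1 [IF gen_docs THEN src_changed]; R4 [IF gen_docs THEN compile_b]. ⇒ new: src_changed, compile_b.
Derived: lint_clean (round 3), src_changed (round 6), gen_docs (round 5), deploy_stage (round 2). link_bin never appears in any round.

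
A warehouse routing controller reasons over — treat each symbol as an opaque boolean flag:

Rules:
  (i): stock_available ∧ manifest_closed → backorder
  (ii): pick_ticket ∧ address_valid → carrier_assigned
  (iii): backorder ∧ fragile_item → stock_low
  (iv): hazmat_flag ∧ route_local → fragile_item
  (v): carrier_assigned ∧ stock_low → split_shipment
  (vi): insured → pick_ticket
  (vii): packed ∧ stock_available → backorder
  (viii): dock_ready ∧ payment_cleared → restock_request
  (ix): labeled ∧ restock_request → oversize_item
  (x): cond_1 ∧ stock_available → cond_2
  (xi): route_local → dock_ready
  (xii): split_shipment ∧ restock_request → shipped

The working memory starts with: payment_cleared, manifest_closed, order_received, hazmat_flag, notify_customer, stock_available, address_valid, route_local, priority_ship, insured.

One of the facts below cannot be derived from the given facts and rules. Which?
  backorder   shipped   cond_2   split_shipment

Round 1: (i) [stock_available ∧ manifest_closed → backorder]; (iv) [hazmat_flag ∧ route_local → fragile_item]; (vi) [insured → pick_ticket]; (xi) [route_local → dock_ready]. New: backorder, fragile_item, pick_ticket, dock_ready.
Round 2: (ii) [pick_ticket ∧ address_valid → carrier_assigned]; (iii) [backorder ∧ fragile_item → stock_low]; (viii) [dock_ready ∧ payment_cleared → restock_request]. New: carrier_assigned, stock_low, restock_request.
Round 3: (v) [carrier_assigned ∧ stock_low → split_shipment]. New: split_shipment.
Round 4: (xii) [split_shipment ∧ restock_request → shipped]. New: shipped.
Derived: shipped (round 4), split_shipment (round 3), backorder (round 1). cond_2 never appears in any round.

cond_2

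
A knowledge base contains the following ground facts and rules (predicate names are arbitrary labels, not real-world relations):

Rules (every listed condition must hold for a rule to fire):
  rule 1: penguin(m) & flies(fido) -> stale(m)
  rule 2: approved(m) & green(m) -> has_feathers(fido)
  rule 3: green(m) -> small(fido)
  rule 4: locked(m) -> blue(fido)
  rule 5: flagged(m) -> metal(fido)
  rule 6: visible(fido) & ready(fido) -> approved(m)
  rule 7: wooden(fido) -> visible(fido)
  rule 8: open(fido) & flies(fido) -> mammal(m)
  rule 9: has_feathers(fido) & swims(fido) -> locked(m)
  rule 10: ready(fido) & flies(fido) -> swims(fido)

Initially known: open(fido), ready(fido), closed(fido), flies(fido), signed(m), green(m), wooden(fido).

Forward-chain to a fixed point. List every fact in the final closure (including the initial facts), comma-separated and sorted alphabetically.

approved(m), blue(fido), closed(fido), flies(fido), green(m), has_feathers(fido), locked(m), mammal(m), open(fido), ready(fido), signed(m), small(fido), swims(fido), visible(fido), wooden(fido)

Round 1 — rule 3, rule 7, rule 8, rule 10, derive small(fido), visible(fido), mammal(m), swims(fido).
Round 2 — rule 6, derive approved(m).
Round 3 — rule 2, derive has_feathers(fido).
Round 4 — rule 9, derive locked(m).
Round 5 — rule 4, derive blue(fido).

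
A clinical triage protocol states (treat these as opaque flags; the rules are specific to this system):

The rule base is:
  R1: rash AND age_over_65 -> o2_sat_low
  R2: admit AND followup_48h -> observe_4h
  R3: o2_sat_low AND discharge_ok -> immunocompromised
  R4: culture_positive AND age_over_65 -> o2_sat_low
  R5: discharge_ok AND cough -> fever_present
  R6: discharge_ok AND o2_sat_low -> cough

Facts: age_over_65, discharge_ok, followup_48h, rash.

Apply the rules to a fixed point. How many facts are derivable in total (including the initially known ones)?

8

Round 1 fires R1, giving o2_sat_low.
Round 2 fires R3, R6, giving immunocompromised, cough.
Round 3 fires R5, giving fever_present.
Closure: {age_over_65, cough, discharge_ok, fever_present, followup_48h, immunocompromised, o2_sat_low, rash} — 8 facts.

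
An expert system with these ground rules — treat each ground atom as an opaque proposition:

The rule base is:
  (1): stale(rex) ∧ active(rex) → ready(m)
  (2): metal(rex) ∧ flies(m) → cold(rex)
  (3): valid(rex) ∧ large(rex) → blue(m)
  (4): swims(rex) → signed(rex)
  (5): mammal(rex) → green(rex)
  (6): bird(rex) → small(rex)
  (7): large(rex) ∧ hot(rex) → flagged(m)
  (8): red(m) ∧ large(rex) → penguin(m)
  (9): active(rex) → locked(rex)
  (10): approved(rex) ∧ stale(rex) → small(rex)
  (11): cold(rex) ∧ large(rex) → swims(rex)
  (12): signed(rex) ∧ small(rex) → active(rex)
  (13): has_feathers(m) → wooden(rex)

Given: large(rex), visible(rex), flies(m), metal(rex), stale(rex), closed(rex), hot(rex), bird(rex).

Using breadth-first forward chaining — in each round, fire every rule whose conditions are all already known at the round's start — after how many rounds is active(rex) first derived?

4

Round 1 — (2), (6), (7), derive cold(rex), small(rex), flagged(m).
Round 2 — (11), derive swims(rex).
Round 3 — (4), derive signed(rex).
Round 4 — (12), derive active(rex).
active(rex) first appears in round 4.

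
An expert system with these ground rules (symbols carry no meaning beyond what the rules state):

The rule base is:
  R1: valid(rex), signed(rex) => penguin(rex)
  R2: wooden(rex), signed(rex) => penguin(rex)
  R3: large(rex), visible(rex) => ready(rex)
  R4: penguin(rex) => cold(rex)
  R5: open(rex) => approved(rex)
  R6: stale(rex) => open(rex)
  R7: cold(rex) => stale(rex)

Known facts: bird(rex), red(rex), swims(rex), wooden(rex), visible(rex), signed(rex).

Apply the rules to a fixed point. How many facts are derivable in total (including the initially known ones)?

Round 1: R2 [wooden(rex), signed(rex) => penguin(rex)]. Adds penguin(rex).
Round 2: R4 [penguin(rex) => cold(rex)]. Adds cold(rex).
Round 3: R7 [cold(rex) => stale(rex)]. Adds stale(rex).
Round 4: R6 [stale(rex) => open(rex)]. Adds open(rex).
Round 5: R5 [open(rex) => approved(rex)]. Adds approved(rex).
Closure: {approved(rex), bird(rex), cold(rex), open(rex), penguin(rex), red(rex), signed(rex), stale(rex), swims(rex), visible(rex), wooden(rex)} — 11 facts.

11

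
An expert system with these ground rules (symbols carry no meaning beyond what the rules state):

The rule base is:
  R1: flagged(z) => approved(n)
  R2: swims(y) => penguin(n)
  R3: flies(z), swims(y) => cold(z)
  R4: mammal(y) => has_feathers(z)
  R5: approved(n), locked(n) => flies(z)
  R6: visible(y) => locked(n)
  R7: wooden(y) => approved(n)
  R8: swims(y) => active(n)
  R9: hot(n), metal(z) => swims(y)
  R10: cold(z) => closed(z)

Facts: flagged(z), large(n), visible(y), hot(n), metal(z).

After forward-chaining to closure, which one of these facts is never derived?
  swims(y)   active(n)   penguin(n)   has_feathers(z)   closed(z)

has_feathers(z)

Round 1: R1 [flagged(z) => approved(n)]; R6 [visible(y) => locked(n)]; R9 [hot(n), metal(z) => swims(y)]. New: approved(n), locked(n), swims(y).
Round 2: R2 [swims(y) => penguin(n)]; R5 [approved(n), locked(n) => flies(z)]; R8 [swims(y) => active(n)]. New: penguin(n), flies(z), active(n).
Round 3: R3 [flies(z), swims(y) => cold(z)]. New: cold(z).
Round 4: R10 [cold(z) => closed(z)]. New: closed(z).
Derived: closed(z) (round 4), active(n) (round 2), penguin(n) (round 2), swims(y) (round 1). has_feathers(z) never appears in any round.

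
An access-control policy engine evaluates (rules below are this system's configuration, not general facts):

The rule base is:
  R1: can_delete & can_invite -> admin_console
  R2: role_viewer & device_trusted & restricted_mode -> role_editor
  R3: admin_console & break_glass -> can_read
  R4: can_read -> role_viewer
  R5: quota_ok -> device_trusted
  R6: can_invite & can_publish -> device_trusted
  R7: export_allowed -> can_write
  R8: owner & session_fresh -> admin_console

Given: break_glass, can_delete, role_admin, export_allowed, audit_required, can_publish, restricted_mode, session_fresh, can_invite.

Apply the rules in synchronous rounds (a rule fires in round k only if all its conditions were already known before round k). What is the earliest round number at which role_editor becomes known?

4

Round 1 fires R1, R6, R7, giving admin_console, device_trusted, can_write.
Round 2 fires R3, giving can_read.
Round 3 fires R4, giving role_viewer.
Round 4 fires R2, giving role_editor.
role_editor first appears in round 4.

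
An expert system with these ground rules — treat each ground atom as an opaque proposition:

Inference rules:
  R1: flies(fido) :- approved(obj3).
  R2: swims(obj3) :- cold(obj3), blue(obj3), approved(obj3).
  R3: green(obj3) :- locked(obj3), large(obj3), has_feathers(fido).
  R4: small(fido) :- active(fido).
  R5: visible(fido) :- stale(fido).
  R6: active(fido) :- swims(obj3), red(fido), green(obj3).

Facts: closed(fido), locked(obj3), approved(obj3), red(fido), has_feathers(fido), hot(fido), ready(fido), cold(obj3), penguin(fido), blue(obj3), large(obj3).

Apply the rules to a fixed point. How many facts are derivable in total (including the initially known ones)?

Round 1 fires R1, R2, R3, giving flies(fido), swims(obj3), green(obj3).
Round 2 fires R6, giving active(fido).
Round 3 fires R4, giving small(fido).
Closure: {active(fido), approved(obj3), blue(obj3), closed(fido), cold(obj3), flies(fido), green(obj3), has_feathers(fido), hot(fido), large(obj3), locked(obj3), penguin(fido), ready(fido), red(fido), small(fido), swims(obj3)} — 16 facts.

16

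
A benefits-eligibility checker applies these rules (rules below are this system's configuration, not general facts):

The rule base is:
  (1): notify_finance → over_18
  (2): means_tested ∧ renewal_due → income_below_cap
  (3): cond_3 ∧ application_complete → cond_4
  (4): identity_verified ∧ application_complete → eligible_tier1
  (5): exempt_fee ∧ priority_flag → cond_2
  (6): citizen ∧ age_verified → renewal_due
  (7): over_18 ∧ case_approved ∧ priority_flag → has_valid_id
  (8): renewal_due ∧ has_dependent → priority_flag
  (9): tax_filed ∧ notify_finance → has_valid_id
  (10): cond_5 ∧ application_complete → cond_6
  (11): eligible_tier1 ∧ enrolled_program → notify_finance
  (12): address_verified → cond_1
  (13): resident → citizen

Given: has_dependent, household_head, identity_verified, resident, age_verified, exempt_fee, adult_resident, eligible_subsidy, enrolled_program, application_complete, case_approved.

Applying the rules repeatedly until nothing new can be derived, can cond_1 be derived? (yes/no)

Round 1 — (4), (13), derive eligible_tier1, citizen.
Round 2 — (6), (11), derive renewal_due, notify_finance.
Round 3 — (1), (8), derive over_18, priority_flag.
Round 4 — (5), (7), derive cond_2, has_valid_id.
Fixed point reached. cond_1 is concluded only by (12); (12) needs address_verified (never derived).

no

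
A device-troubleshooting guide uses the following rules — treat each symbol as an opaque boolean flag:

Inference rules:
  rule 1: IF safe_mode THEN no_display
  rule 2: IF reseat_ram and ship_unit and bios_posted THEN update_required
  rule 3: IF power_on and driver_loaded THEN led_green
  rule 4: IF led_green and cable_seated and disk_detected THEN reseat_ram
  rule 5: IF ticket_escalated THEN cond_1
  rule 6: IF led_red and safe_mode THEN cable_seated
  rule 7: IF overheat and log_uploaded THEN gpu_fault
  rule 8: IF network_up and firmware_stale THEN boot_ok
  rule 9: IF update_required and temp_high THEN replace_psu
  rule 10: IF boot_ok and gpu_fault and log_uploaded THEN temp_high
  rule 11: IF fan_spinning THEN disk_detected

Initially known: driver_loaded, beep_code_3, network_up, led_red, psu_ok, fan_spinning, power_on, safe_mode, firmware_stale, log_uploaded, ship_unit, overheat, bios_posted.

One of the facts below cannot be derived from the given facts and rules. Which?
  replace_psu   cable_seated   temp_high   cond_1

cond_1

Round 1: rule 1 [IF safe_mode THEN no_display]; rule 3 [IF power_on and driver_loaded THEN led_green]; rule 6 [IF led_red and safe_mode THEN cable_seated]; rule 7 [IF overheat and log_uploaded THEN gpu_fault]; rule 8 [IF network_up and firmware_stale THEN boot_ok]; rule 11 [IF fan_spinning THEN disk_detected]. Adds no_display, led_green, cable_seated, gpu_fault, boot_ok, disk_detected.
Round 2: rule 4 [IF led_green and cable_seated and disk_detected THEN reseat_ram]; rule 10 [IF boot_ok and gpu_fault and log_uploaded THEN temp_high]. Adds reseat_ram, temp_high.
Round 3: rule 2 [IF reseat_ram and ship_unit and bios_posted THEN update_required]. Adds update_required.
Round 4: rule 9 [IF update_required and temp_high THEN replace_psu]. Adds replace_psu.
Derived: replace_psu (round 4), cable_seated (round 1), temp_high (round 2). cond_1 never appears in any round.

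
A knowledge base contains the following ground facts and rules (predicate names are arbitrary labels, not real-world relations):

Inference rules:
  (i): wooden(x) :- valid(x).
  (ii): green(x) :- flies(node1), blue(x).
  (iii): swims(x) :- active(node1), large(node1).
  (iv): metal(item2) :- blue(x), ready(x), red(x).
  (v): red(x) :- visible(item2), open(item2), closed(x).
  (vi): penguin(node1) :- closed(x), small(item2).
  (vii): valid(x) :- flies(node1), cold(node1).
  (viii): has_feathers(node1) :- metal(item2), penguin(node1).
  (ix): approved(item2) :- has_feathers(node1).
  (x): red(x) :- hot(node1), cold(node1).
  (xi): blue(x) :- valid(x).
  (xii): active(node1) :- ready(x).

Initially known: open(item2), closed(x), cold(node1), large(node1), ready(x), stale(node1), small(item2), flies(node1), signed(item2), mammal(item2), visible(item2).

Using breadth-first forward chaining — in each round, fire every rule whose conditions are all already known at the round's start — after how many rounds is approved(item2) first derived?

Round 1: (v) [red(x) :- visible(item2), open(item2), closed(x).]; (vi) [penguin(node1) :- closed(x), small(item2).]; (vii) [valid(x) :- flies(node1), cold(node1).]; (xii) [active(node1) :- ready(x).]. Adds red(x), penguin(node1), valid(x), active(node1).
Round 2: (i) [wooden(x) :- valid(x).]; (iii) [swims(x) :- active(node1), large(node1).]; (xi) [blue(x) :- valid(x).]. Adds wooden(x), swims(x), blue(x).
Round 3: (ii) [green(x) :- flies(node1), blue(x).]; (iv) [metal(item2) :- blue(x), ready(x), red(x).]. Adds green(x), metal(item2).
Round 4: (viii) [has_feathers(node1) :- metal(item2), penguin(node1).]. Adds has_feathers(node1).
Round 5: (ix) [approved(item2) :- has_feathers(node1).]. Adds approved(item2).
approved(item2) first appears in round 5.

5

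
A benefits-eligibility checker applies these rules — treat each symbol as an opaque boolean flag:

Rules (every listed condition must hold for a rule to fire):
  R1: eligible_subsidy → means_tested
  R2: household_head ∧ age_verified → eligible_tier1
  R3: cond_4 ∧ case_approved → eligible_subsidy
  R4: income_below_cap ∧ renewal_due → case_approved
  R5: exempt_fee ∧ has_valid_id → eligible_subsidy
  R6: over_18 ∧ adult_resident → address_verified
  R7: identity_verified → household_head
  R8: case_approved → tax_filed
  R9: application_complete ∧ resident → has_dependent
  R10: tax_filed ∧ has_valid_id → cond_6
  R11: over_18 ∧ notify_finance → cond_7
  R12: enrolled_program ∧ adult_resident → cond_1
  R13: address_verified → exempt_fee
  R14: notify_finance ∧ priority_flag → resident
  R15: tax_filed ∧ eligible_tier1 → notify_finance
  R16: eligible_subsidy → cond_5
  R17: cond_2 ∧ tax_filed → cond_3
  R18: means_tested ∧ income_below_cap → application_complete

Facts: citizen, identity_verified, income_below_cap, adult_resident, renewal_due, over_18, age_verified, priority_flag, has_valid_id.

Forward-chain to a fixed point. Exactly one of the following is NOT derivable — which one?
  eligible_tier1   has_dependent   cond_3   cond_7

Round 1 fires R4, R6, R7, giving case_approved, address_verified, household_head.
Round 2 fires R2, R8, R13, giving eligible_tier1, tax_filed, exempt_fee.
Round 3 fires R5, R10, R15, giving eligible_subsidy, cond_6, notify_finance.
Round 4 fires R1, R11, R14, R16, giving means_tested, cond_7, resident, cond_5.
Round 5 fires R18, giving application_complete.
Round 6 fires R9, giving has_dependent.
Derived: eligible_tier1 (round 2), has_dependent (round 6), cond_7 (round 4). cond_3 never appears in any round.

cond_3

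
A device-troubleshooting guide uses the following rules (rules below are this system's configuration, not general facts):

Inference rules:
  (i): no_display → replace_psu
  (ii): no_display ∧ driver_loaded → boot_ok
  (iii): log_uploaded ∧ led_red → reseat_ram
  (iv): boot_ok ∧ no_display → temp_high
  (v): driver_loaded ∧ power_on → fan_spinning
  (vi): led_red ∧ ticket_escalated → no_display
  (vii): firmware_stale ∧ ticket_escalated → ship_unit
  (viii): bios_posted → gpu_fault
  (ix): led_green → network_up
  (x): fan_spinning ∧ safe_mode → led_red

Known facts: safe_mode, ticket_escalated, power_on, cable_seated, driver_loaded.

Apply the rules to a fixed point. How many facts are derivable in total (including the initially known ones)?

Round 1: (v) [driver_loaded ∧ power_on → fan_spinning]. Adds fan_spinning.
Round 2: (x) [fan_spinning ∧ safe_mode → led_red]. Adds led_red.
Round 3: (vi) [led_red ∧ ticket_escalated → no_display]. Adds no_display.
Round 4: (i) [no_display → replace_psu]; (ii) [no_display ∧ driver_loaded → boot_ok]. Adds replace_psu, boot_ok.
Round 5: (iv) [boot_ok ∧ no_display → temp_high]. Adds temp_high.
Closure: {boot_ok, cable_seated, driver_loaded, fan_spinning, led_red, no_display, power_on, replace_psu, safe_mode, temp_high, ticket_escalated} — 11 facts.

11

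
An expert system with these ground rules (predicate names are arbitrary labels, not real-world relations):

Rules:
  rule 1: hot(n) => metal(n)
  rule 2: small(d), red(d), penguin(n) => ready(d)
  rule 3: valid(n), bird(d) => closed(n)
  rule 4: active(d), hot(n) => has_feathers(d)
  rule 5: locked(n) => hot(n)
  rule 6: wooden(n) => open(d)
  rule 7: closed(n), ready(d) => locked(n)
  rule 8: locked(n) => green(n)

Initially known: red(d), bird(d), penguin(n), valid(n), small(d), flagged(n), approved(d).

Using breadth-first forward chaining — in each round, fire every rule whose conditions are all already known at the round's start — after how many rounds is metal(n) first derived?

4

Round 1 — rule 2, rule 3, derive ready(d), closed(n).
Round 2 — rule 7, derive locked(n).
Round 3 — rule 5, rule 8, derive hot(n), green(n).
Round 4 — rule 1, derive metal(n).
metal(n) first appears in round 4.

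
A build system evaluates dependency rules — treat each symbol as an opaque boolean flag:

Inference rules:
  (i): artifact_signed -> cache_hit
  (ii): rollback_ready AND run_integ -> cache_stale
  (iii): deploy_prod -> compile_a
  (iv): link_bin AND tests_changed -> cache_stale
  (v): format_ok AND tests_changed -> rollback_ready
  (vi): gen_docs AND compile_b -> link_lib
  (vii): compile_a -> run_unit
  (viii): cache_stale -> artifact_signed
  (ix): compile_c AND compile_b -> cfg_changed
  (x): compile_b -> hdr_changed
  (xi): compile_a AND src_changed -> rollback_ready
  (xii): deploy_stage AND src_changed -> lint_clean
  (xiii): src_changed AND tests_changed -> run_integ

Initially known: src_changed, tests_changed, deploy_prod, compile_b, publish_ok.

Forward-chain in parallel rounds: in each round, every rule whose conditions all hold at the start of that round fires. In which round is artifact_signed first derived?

4

Round 1 fires (iii), (x), (xiii), giving compile_a, hdr_changed, run_integ.
Round 2 fires (vii), (xi), giving run_unit, rollback_ready.
Round 3 fires (ii), giving cache_stale.
Round 4 fires (viii), giving artifact_signed.
artifact_signed first appears in round 4.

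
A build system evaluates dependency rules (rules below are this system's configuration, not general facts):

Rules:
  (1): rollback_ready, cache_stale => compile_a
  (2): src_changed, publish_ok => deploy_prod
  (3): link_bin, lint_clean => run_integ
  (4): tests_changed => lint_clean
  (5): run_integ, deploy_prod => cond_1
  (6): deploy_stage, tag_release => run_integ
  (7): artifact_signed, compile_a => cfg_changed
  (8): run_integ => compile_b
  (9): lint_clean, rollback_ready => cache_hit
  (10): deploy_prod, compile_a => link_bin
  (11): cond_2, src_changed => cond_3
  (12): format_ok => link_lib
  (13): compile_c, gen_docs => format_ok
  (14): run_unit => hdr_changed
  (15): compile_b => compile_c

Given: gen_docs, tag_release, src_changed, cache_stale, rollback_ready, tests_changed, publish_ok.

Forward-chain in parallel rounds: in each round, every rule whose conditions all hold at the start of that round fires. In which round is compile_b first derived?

Round 1 fires (1), (2), (4), giving compile_a, deploy_prod, lint_clean.
Round 2 fires (9), (10), giving cache_hit, link_bin.
Round 3 fires (3), giving run_integ.
Round 4 fires (5), (8), giving cond_1, compile_b.
compile_b first appears in round 4.

4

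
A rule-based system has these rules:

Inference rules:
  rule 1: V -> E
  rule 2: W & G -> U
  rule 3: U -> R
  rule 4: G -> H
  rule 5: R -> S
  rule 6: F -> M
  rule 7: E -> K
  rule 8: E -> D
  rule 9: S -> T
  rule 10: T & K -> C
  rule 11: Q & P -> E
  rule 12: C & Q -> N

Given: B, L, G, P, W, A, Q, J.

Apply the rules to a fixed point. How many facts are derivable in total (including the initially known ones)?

Round 1: rule 2 [W & G -> U]; rule 4 [G -> H]; rule 11 [Q & P -> E]. Adds U, H, E.
Round 2: rule 3 [U -> R]; rule 7 [E -> K]; rule 8 [E -> D]. Adds R, K, D.
Round 3: rule 5 [R -> S]. Adds S.
Round 4: rule 9 [S -> T]. Adds T.
Round 5: rule 10 [T & K -> C]. Adds C.
Round 6: rule 12 [C & Q -> N]. Adds N.
Closure: {A, B, C, D, E, G, H, J, K, L, N, P, Q, R, S, T, U, W} — 18 facts.

18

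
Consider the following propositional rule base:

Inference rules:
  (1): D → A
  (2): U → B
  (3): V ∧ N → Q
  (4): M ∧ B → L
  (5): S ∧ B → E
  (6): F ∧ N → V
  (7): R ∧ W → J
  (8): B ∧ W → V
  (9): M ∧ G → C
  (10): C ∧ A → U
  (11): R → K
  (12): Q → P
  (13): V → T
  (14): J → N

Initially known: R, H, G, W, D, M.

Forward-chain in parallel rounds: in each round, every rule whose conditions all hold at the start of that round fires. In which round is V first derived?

4

Round 1: (1) [D → A]; (7) [R ∧ W → J]; (9) [M ∧ G → C]; (11) [R → K]. New: A, J, C, K.
Round 2: (10) [C ∧ A → U]; (14) [J → N]. New: U, N.
Round 3: (2) [U → B]. New: B.
Round 4: (4) [M ∧ B → L]; (8) [B ∧ W → V]. New: L, V.
V first appears in round 4.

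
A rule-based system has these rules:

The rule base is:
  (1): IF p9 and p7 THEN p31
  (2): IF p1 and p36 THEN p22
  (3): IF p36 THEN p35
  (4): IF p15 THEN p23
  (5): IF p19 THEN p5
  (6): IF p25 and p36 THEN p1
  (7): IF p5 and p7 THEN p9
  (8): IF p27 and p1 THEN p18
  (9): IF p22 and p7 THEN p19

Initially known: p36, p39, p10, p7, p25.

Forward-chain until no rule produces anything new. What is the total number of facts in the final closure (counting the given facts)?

12

Round 1: (3) [IF p36 THEN p35]; (6) [IF p25 and p36 THEN p1]. New: p35, p1.
Round 2: (2) [IF p1 and p36 THEN p22]. New: p22.
Round 3: (9) [IF p22 and p7 THEN p19]. New: p19.
Round 4: (5) [IF p19 THEN p5]. New: p5.
Round 5: (7) [IF p5 and p7 THEN p9]. New: p9.
Round 6: (1) [IF p9 and p7 THEN p31]. New: p31.
Closure: {p1, p10, p19, p22, p25, p31, p35, p36, p39, p5, p7, p9} — 12 facts.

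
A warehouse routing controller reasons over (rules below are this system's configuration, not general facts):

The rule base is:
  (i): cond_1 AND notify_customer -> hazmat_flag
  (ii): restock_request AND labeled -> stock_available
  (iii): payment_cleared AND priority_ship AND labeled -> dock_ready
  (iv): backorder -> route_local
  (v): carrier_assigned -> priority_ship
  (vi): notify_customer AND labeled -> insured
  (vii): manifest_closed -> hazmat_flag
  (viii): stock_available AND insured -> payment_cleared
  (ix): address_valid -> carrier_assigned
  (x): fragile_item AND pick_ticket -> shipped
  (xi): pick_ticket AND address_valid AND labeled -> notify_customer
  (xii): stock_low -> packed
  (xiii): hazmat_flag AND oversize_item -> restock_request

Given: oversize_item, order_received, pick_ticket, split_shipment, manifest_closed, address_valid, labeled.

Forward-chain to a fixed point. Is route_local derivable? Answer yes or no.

Round 1: (vii) [manifest_closed -> hazmat_flag]; (ix) [address_valid -> carrier_assigned]; (xi) [pick_ticket AND address_valid AND labeled -> notify_customer]. New: hazmat_flag, carrier_assigned, notify_customer.
Round 2: (v) [carrier_assigned -> priority_ship]; (vi) [notify_customer AND labeled -> insured]; (xiii) [hazmat_flag AND oversize_item -> restock_request]. New: priority_ship, insured, restock_request.
Round 3: (ii) [restock_request AND labeled -> stock_available]. New: stock_available.
Round 4: (viii) [stock_available AND insured -> payment_cleared]. New: payment_cleared.
Round 5: (iii) [payment_cleared AND priority_ship AND labeled -> dock_ready]. New: dock_ready.
Fixed point reached. route_local is concluded only by (iv); (iv) needs backorder (never derived).

no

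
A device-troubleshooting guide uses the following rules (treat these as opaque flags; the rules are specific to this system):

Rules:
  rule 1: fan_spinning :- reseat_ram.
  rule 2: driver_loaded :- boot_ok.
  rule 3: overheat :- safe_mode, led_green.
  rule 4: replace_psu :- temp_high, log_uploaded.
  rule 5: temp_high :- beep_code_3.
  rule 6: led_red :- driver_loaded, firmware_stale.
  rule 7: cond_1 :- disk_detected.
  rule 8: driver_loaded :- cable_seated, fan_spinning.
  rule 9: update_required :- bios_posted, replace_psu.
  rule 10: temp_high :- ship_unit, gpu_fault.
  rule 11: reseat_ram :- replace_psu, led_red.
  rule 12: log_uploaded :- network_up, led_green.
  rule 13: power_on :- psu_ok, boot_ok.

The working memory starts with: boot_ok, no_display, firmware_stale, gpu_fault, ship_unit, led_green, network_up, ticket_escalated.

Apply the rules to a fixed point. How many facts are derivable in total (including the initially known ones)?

15

Round 1 fires rule 2, rule 10, rule 12, giving driver_loaded, temp_high, log_uploaded.
Round 2 fires rule 4, rule 6, giving replace_psu, led_red.
Round 3 fires rule 11, giving reseat_ram.
Round 4 fires rule 1, giving fan_spinning.
Closure: {boot_ok, driver_loaded, fan_spinning, firmware_stale, gpu_fault, led_green, led_red, log_uploaded, network_up, no_display, replace_psu, reseat_ram, ship_unit, temp_high, ticket_escalated} — 15 facts.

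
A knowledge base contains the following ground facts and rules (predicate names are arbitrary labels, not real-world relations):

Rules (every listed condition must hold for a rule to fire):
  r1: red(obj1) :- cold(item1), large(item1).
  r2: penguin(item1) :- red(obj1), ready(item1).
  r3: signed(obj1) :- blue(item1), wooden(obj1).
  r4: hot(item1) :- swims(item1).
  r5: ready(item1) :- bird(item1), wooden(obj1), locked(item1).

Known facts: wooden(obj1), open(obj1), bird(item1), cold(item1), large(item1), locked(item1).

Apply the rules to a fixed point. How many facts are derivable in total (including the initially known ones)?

9

Round 1 fires r1, r5, giving red(obj1), ready(item1).
Round 2 fires r2, giving penguin(item1).
Closure: {bird(item1), cold(item1), large(item1), locked(item1), open(obj1), penguin(item1), ready(item1), red(obj1), wooden(obj1)} — 9 facts.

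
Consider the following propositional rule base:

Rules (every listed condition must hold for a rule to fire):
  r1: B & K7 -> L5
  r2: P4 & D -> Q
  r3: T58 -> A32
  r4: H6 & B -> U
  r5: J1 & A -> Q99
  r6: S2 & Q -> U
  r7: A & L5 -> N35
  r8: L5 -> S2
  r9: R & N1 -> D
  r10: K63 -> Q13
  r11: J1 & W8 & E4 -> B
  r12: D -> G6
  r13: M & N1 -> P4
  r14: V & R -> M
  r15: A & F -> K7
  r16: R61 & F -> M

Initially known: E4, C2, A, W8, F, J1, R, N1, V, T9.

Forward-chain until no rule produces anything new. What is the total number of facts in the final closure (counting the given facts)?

Round 1: r5 [J1 & A -> Q99]; r9 [R & N1 -> D]; r11 [J1 & W8 & E4 -> B]; r14 [V & R -> M]; r15 [A & F -> K7]. Adds Q99, D, B, M, K7.
Round 2: r1 [B & K7 -> L5]; r12 [D -> G6]; r13 [M & N1 -> P4]. Adds L5, G6, P4.
Round 3: r2 [P4 & D -> Q]; r7 [A & L5 -> N35]; r8 [L5 -> S2]. Adds Q, N35, S2.
Round 4: r6 [S2 & Q -> U]. Adds U.
Closure: {A, B, C2, D, E4, F, G6, J1, K7, L5, M, N1, N35, P4, Q, Q99, R, S2, T9, U, V, W8} — 22 facts.

22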